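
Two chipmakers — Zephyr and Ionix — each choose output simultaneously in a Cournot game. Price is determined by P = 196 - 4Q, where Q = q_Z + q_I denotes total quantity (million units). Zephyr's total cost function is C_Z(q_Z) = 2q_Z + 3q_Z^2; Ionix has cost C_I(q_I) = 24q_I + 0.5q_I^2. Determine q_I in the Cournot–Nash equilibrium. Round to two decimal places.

14.84

Zephyr's profit: π_Z = (196 - 4Q)q_Z - (2q_Z + 3q_Z²). Setting ∂π_Z/∂q_Z = 0: 194 - 14q_Z - 4(q_I) = 0.
Ionix's profit: π_I = (196 - 4Q)q_I - (24q_I + (1/2)q_I²). Setting ∂π_I/∂q_I = 0: 172 - 9q_I - 4(q_Z) = 0.
So q_Z = (194 - 4q_I)/14 and q_I = (172 - 4q_Z)/9.
Solving the pair: q_Z = 529/55, q_I = 816/55.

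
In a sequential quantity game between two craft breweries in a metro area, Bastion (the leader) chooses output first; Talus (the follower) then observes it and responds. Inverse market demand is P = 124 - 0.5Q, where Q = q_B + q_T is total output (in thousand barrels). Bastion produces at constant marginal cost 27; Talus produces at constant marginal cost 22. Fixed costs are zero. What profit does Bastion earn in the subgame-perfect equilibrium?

2116

The follower Talus best-responds to any q_B: π_T = (124 - 0.5Q)q_T - 22q_T.
Setting the follower's marginal profit to zero, 102 - (1/2)q_B - q_T = 0, i.e. q_T = (102 - (1/2)q_B).
Bastion substitutes q_T(q_B) into its own profit: π_B = q_B(124 - (1/2)q_B - (102 - (1/2)q_B)/2) - 27q_B = (73 - (1/4)q_B)q_B - 27q_B.
The leader's first-order condition 46 - (1/2)q_B = 0 yields q_B = 92.
Then q_T = (102 - (1/2)·92) = 56.
Price P = 124 - (1/2)·148 = 50.
Bastion's profit: (50 - 27)·92 = 2116.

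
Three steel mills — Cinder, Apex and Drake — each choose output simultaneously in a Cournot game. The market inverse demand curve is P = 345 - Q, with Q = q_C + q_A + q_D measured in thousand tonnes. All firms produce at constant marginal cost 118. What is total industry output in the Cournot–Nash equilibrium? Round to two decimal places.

170.25

Each firm earns π_i = (345 - Q)q_i - 118q_i.
Setting ∂π_i/∂q_i = 0 with rivals' quantities fixed: 227 - 2q_i - Σ_{j≠i} q_j = 0.
With identical firms every q_j equals q_i, so Σ_{j≠i} q_j = 2q_i and 227 = 4q_i, giving q_i = 227/4.
Total output Q = 227/4 + 227/4 + 227/4 = 681/4.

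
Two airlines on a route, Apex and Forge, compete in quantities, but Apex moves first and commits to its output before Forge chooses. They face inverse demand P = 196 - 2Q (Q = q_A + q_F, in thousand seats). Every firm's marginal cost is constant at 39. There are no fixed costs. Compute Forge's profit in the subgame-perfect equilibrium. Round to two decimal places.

770.28

The follower Forge best-responds to any q_A: π_F = (196 - 2Q)q_F - 39q_F.
Follower FOC: 157 - 2q_A - 4q_F = 0, so q_F(q_A) = (157 - 2q_A)/4.
Apex substitutes q_F(q_A) into its own profit: π_A = q_A(196 - 2q_A - (157 - 2q_A)/2) - 39q_A = (235/2 - q_A)q_A - 39q_A.
Leader FOC: 157/2 - 2q_A = 0, so q_A = 157/4.
Then q_F = (157 - 2·(157/4))/4 = 157/8.
Price P = 196 - 2·(471/8) = 313/4.
Forge's profit: (313/4 - 39)·(157/8) = 770.2813.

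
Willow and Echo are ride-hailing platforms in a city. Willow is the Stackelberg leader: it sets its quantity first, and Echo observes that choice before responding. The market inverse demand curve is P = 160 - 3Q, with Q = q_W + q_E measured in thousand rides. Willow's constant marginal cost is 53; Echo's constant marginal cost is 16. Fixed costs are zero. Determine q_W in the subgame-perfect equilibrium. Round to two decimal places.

Solve by backward induction. Given q_W, the follower Echo maximises π_E = (160 - 3q_W - 3q_E)q_E - 16q_E.
∂π_E/∂q_E = 144 - 3q_W - 6q_E = 0 gives the reaction function q_E = (144 - 3q_W)/6.
Willow substitutes q_E(q_W) into its own profit: π_W = q_W(160 - 3q_W - (144 - 3q_W)/2) - 53q_W = (88 - (3/2)q_W)q_W - 53q_W.
The leader's first-order condition 35 - 3q_W = 0 yields q_W = 35/3.
Then q_E = (144 - 3·(35/3))/6 = 109/6.

11.67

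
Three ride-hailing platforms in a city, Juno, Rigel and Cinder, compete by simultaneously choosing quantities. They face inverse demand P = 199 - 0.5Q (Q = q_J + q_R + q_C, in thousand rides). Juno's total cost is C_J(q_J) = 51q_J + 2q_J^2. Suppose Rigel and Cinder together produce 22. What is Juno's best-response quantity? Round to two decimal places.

With rivals' combined output fixed at 22, Juno's profit is π_J = (199 - (1/2)·22 - (1/2)q_J)q_J - (51q_J + 2q_J²) = (188 - (1/2)q_J)q_J - (51q_J + 2q_J²).
∂π_J/∂q_J = 137 - 5q_J = 0, so q_J = 137/5.

27.40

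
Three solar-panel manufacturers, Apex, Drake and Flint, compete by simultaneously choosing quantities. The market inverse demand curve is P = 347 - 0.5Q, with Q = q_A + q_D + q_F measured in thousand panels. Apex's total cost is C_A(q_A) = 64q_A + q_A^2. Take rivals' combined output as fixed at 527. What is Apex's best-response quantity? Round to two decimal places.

6.50

With rivals' combined output fixed at 527, Apex's profit is π_A = (347 - (1/2)·527 - (1/2)q_A)q_A - (64q_A + q_A²) = (167/2 - (1/2)q_A)q_A - (64q_A + q_A²).
∂π_A/∂q_A = 39/2 - 3q_A = 0, so q_A = 13/2.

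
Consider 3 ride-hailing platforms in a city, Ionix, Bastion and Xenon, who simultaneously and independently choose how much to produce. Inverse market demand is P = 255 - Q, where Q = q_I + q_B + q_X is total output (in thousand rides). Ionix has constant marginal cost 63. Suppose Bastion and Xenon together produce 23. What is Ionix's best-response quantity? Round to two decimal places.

With rivals' combined output fixed at 23, Ionix's profit is π_I = (255 - 23 - q_I)q_I - (63q_I) = (232 - q_I)q_I - (63q_I).
∂π_I/∂q_I = 169 - 2q_I = 0, so q_I = 169/2.

84.50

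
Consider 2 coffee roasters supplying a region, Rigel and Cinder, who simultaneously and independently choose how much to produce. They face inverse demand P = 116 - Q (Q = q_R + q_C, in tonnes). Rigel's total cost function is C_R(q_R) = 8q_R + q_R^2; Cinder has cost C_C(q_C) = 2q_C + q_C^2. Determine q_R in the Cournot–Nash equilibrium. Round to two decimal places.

21.20

Rigel's profit: π_R = (116 - Q)q_R - (8q_R + q_R²). Setting ∂π_R/∂q_R = 0: 108 - 4q_R - (q_C) = 0.
Cinder's profit: π_C = (116 - Q)q_C - (2q_C + q_C²). Setting ∂π_C/∂q_C = 0: 114 - 4q_C - (q_R) = 0.
So q_R = (108 - q_C)/4 and q_C = (114 - q_R)/4.
Substituting one into the other gives q_R = 106/5 and q_C = 116/5.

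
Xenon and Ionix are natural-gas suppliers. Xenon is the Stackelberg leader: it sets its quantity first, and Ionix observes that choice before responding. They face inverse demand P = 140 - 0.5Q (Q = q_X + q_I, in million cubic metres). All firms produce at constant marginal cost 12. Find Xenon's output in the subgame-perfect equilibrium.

128

The follower Ionix best-responds to any q_X: π_I = (140 - 0.5Q)q_I - 12q_I.
Follower FOC: 128 - (1/2)q_X - q_I = 0, so q_I(q_X) = (128 - (1/2)q_X).
The leader anticipates this reaction. Substituting into P = 140 - 0.5Q gives P = 76 - (1/4)q_X, so π_X = (76 - (1/4)q_X)q_X - 12q_X.
Leader FOC: 64 - (1/2)q_X = 0, so q_X = 128.
Then q_I = (128 - (1/2)·128) = 64.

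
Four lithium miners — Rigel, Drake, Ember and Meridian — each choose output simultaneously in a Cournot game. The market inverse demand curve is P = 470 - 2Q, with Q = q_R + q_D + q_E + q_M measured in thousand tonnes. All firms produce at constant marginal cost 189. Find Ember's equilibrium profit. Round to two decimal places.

Each firm earns π_i = (470 - 2Q)q_i - 189q_i.
First-order condition (treating rivals' output as given): 281 - 4q_i - 2·Σ_{j≠i} q_j = 0.
With identical firms every q_j equals q_i, so Σ_{j≠i} q_j = 3q_i and 281 = 10q_i, giving q_i = 281/10.
Price P = 470 - 2·(562/5) = 1226/5.
Ember's profit: (1226/5 - 189)·(281/10) = 1579.2200.

1579.22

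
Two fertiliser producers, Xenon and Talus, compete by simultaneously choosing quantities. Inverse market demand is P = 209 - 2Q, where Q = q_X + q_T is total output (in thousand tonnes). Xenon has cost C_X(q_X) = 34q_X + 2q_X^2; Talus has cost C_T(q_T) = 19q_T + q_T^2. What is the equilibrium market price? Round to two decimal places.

Xenon's profit: π_X = (209 - 2Q)q_X - (34q_X + 2q_X²). Setting ∂π_X/∂q_X = 0: 175 - 8q_X - 2(q_T) = 0.
Talus's first-order condition: 190 - 6q_T - 2(q_X) = 0.
Best responses: q_X = (175 - 2q_T)/8, q_T = (190 - 2q_X)/6.
Solving the pair: q_X = 335/22, q_T = 585/22.
Total output Q = 460/11, so price P = 209 - 2·(460/11) = 1379/11.

125.36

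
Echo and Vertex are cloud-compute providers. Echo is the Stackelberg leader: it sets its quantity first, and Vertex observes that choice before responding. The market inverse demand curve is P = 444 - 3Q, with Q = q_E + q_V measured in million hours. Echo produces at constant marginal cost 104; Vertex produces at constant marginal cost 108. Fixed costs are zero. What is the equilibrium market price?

Solve by backward induction. Given q_E, the follower Vertex maximises π_V = (444 - 3q_E - 3q_V)q_V - 108q_V.
Follower FOC: 336 - 3q_E - 6q_V = 0, so q_V(q_E) = (336 - 3q_E)/6.
The leader anticipates this reaction. Substituting into P = 444 - 3Q gives P = 276 - (3/2)q_E, so π_E = (276 - (3/2)q_E)q_E - 104q_E.
Leader FOC: 172 - 3q_E = 0, so q_E = 172/3.
Then q_V = (336 - 3·(172/3))/6 = 82/3.
Total output Q = 254/3, so price P = 444 - 3·(254/3) = 190.

190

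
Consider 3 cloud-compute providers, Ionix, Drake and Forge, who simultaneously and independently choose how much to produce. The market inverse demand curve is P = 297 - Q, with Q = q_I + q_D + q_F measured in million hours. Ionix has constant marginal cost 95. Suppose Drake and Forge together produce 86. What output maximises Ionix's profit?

With rivals' combined output fixed at 86, Ionix's profit is π_I = (297 - 86 - q_I)q_I - (95q_I) = (211 - q_I)q_I - (95q_I).
∂π_I/∂q_I = 116 - 2q_I = 0, so q_I = 58.

58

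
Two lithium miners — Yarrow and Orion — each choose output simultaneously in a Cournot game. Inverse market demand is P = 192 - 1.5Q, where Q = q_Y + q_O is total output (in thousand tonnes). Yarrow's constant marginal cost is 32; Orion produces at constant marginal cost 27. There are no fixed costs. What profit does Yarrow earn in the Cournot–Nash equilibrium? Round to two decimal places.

Yarrow's profit: π_Y = (192 - 1.5Q)q_Y - (32q_Y). Setting ∂π_Y/∂q_Y = 0: 160 - 3q_Y - (3/2)(q_O) = 0.
Orion's first-order condition: 165 - 3q_O - (3/2)(q_Y) = 0.
Rearranging gives the reaction functions q_Y = (160 - (3/2)q_O)/3 and q_O = (165 - (3/2)q_Y)/3.
Substituting one into the other gives q_Y = 310/9 and q_O = 340/9.
Price P = 192 - (3/2)·(650/9) = 251/3.
Yarrow's profit: (251/3 - 32)·(310/9) = 1779.6296.

1779.63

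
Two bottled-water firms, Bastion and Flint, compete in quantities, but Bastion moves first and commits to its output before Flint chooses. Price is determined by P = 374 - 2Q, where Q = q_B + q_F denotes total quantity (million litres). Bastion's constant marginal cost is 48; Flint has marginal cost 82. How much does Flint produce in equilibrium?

28

The follower Flint best-responds to any q_B: π_F = (374 - 2Q)q_F - 82q_F.
Setting the follower's marginal profit to zero, 292 - 2q_B - 4q_F = 0, i.e. q_F = (292 - 2q_B)/4.
Bastion substitutes q_F(q_B) into its own profit: π_B = q_B(374 - 2q_B - (292 - 2q_B)/2) - 48q_B = (228 - q_B)q_B - 48q_B.
Maximising: ∂π_B/∂q_B = 180 - 2q_B = 0, giving q_B = 90.
Then q_F = (292 - 2·90)/4 = 28.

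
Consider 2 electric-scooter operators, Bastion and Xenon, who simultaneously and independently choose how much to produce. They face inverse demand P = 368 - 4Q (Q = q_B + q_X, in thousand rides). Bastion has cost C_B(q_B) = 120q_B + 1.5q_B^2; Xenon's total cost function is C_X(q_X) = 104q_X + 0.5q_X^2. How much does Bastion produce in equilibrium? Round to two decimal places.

14.17

Bastion's profit: π_B = (368 - 4Q)q_B - (120q_B + (3/2)q_B²). Setting ∂π_B/∂q_B = 0: 248 - 11q_B - 4(q_X) = 0.
Xenon's first-order condition: 264 - 9q_X - 4(q_B) = 0.
Rearranging gives the reaction functions q_B = (248 - 4q_X)/11 and q_X = (264 - 4q_B)/9.
Substituting one into the other gives q_B = 1176/83 and q_X = 1912/83.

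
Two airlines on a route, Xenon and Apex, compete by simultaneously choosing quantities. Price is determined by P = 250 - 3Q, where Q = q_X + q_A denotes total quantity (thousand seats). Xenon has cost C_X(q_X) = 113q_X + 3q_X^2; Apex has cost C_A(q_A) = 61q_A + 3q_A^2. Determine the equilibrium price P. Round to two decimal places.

Xenon's profit: π_X = (250 - 3Q)q_X - (113q_X + 3q_X²). Setting ∂π_X/∂q_X = 0: 137 - 12q_X - 3(q_A) = 0.
Apex's first-order condition: 189 - 12q_A - 3(q_X) = 0.
So q_X = (137 - 3q_A)/12 and q_A = (189 - 3q_X)/12.
Solving the pair: q_X = 359/45, q_A = 619/45.
Total output Q = 326/15, so price P = 250 - 3·(326/15) = 924/5.

184.80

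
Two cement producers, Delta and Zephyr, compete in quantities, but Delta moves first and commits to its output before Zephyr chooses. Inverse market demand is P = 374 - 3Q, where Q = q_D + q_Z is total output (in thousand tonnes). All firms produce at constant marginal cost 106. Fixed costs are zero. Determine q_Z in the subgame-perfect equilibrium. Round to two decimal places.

Solve by backward induction. Given q_D, the follower Zephyr maximises π_Z = (374 - 3q_D - 3q_Z)q_Z - 106q_Z.
∂π_Z/∂q_Z = 268 - 3q_D - 6q_Z = 0 gives the reaction function q_Z = (268 - 3q_D)/6.
The leader anticipates this reaction. Substituting into P = 374 - 3Q gives P = 240 - (3/2)q_D, so π_D = (240 - (3/2)q_D)q_D - 106q_D.
Maximising: ∂π_D/∂q_D = 134 - 3q_D = 0, giving q_D = 134/3.
Then q_Z = (268 - 3·(134/3))/6 = 67/3.

22.33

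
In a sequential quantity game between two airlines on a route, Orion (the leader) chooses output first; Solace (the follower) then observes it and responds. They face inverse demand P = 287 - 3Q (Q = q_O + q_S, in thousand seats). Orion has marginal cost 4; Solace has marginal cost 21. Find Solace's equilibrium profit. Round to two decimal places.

The follower Solace best-responds to any q_O: π_S = (287 - 3Q)q_S - 21q_S.
Follower FOC: 266 - 3q_O - 6q_S = 0, so q_S(q_O) = (266 - 3q_O)/6.
Orion substitutes q_S(q_O) into its own profit: π_O = q_O(287 - 3q_O - (266 - 3q_O)/2) - 4q_O = (154 - (3/2)q_O)q_O - 4q_O.
Leader FOC: 150 - 3q_O = 0, so q_O = 50.
Then q_S = (266 - 3·50)/6 = 58/3.
Price P = 287 - 3·(208/3) = 79.
Solace's profit: (79 - 21)·(58/3) = 1121.3333.

1121.33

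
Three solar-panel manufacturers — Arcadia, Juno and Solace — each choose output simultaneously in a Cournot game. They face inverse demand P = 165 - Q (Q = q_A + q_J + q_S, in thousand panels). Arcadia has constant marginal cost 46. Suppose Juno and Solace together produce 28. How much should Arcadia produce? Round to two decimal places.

With rivals' combined output fixed at 28, Arcadia's profit is π_A = (165 - 28 - q_A)q_A - (46q_A) = (137 - q_A)q_A - (46q_A).
∂π_A/∂q_A = 91 - 2q_A = 0, so q_A = 91/2.

45.50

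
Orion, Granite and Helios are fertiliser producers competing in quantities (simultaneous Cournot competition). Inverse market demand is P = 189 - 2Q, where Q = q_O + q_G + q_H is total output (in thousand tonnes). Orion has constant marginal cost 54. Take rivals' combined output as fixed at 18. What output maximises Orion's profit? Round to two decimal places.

With rivals' combined output fixed at 18, Orion's profit is π_O = (189 - 2·18 - 2q_O)q_O - (54q_O) = (153 - 2q_O)q_O - (54q_O).
∂π_O/∂q_O = 99 - 4q_O = 0, so q_O = 99/4.

24.75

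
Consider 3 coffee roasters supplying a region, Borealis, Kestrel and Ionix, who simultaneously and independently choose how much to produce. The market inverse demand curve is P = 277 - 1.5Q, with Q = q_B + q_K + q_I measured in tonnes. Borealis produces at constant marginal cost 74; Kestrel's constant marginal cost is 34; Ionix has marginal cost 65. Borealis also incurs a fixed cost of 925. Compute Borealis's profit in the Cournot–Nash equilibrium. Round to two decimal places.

Borealis's profit: π_B = (277 - 1.5Q)q_B - (74q_B). Setting ∂π_B/∂q_B = 0: 203 - 3q_B - (3/2)(q_K + q_I) = 0.
Kestrel's profit: π_K = (277 - 1.5Q)q_K - (34q_K). Setting ∂π_K/∂q_K = 0: 243 - 3q_K - (3/2)(q_B + q_I) = 0.
Ionix's first-order condition: 212 - 3q_I - (3/2)(q_B + q_K) = 0.
Summing all 3 equations gives 658 − 6Q = 0, hence Q = 329/3.
Back-substituting: q_B = (203 − 329/2)/(3/2) = 77/3, q_K = (243 − 329/2)/(3/2) = 157/3, q_I = (212 − 329/2)/(3/2) = 95/3.
Price P = 277 - (3/2)·(329/3) = 225/2.
Borealis's profit: (225/2 - 74)·(77/3) - 925 = 379/6.

63.17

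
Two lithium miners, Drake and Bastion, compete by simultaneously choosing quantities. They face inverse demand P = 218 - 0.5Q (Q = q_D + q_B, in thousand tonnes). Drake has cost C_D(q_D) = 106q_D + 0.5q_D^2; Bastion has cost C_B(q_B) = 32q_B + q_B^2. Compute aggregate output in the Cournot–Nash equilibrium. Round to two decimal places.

Drake's profit: π_D = (218 - 0.5Q)q_D - (106q_D + (1/2)q_D²). Setting ∂π_D/∂q_D = 0: 112 - 2q_D - (1/2)(q_B) = 0.
Bastion's first-order condition: 186 - 3q_B - (1/2)(q_D) = 0.
So q_D = (112 - (1/2)q_B)/2 and q_B = (186 - (1/2)q_D)/3.
Substituting one into the other gives q_D = 972/23 and q_B = 1264/23.
Total output Q = 972/23 + 1264/23 = 97.2174.

97.22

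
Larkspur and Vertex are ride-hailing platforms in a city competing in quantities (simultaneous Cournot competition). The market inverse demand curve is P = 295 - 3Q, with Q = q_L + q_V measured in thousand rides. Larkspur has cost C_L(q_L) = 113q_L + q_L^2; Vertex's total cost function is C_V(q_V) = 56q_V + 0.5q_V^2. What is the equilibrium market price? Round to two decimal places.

172.26

Larkspur's profit: π_L = (295 - 3Q)q_L - (113q_L + q_L²). Setting ∂π_L/∂q_L = 0: 182 - 8q_L - 3(q_V) = 0.
Vertex's first-order condition: 239 - 7q_V - 3(q_L) = 0.
Rearranging gives the reaction functions q_L = (182 - 3q_V)/8 and q_V = (239 - 3q_L)/7.
Substituting one into the other gives q_L = 557/47 and q_V = 1366/47.
Total output Q = 1923/47, so price P = 295 - 3·(1923/47) = 172.2553.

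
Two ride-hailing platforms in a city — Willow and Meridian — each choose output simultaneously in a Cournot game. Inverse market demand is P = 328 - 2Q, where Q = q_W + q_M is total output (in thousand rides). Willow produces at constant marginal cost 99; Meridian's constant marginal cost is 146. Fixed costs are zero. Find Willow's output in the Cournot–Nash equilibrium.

Willow's profit: π_W = (328 - 2Q)q_W - (99q_W). Setting ∂π_W/∂q_W = 0: 229 - 4q_W - 2(q_M) = 0.
Meridian's first-order condition: 182 - 4q_M - 2(q_W) = 0.
So q_W = (229 - 2q_M)/4 and q_M = (182 - 2q_W)/4.
Substituting one into the other gives q_W = 46 and q_M = 45/2.

46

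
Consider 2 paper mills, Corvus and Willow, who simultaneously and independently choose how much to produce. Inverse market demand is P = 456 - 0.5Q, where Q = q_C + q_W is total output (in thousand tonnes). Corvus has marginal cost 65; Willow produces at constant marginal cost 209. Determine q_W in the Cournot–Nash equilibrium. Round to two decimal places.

68.67

Corvus's profit: π_C = (456 - 0.5Q)q_C - (65q_C). Setting ∂π_C/∂q_C = 0: 391 - q_C - (1/2)(q_W) = 0.
Willow's first-order condition: 247 - q_W - (1/2)(q_C) = 0.
Best responses: q_C = (391 - (1/2)q_W), q_W = (247 - (1/2)q_C).
Substituting one into the other gives q_C = 1070/3 and q_W = 206/3.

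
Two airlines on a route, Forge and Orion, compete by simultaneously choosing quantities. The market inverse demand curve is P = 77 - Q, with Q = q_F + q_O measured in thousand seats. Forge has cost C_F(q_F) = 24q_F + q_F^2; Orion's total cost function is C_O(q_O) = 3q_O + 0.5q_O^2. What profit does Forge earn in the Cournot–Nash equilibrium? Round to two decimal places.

Forge's profit: π_F = (77 - Q)q_F - (24q_F + q_F²). Setting ∂π_F/∂q_F = 0: 53 - 4q_F - (q_O) = 0.
Orion's profit: π_O = (77 - Q)q_O - (3q_O + (1/2)q_O²). Setting ∂π_O/∂q_O = 0: 74 - 3q_O - (q_F) = 0.
Best responses: q_F = (53 - q_O)/4, q_O = (74 - q_F)/3.
Solving the pair: q_F = 85/11, q_O = 243/11.
Price P = 77 - 328/11 = 519/11.
Forge's profit: (519/11)·(85/11) - 24·(85/11) - (85/11)² = 119.4215.

119.42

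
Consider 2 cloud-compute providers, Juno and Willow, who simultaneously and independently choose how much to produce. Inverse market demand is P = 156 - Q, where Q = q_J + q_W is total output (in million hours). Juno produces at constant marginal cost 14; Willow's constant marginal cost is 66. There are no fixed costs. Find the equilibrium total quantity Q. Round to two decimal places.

Juno's profit: π_J = (156 - Q)q_J - (14q_J). Setting ∂π_J/∂q_J = 0: 142 - 2q_J - (q_W) = 0.
Willow's profit: π_W = (156 - Q)q_W - (66q_W). Setting ∂π_W/∂q_W = 0: 90 - 2q_W - (q_J) = 0.
So q_J = (142 - q_W)/2 and q_W = (90 - q_J)/2.
Substituting one into the other gives q_J = 194/3 and q_W = 38/3.
Total output Q = 194/3 + 38/3 = 232/3.

77.33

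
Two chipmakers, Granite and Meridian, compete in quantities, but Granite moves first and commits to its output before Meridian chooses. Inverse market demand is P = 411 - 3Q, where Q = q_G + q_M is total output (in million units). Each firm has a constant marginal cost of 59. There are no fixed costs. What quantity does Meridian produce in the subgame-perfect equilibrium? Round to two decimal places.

29.33

Solve by backward induction. Given q_G, the follower Meridian maximises π_M = (411 - 3q_G - 3q_M)q_M - 59q_M.
Follower FOC: 352 - 3q_G - 6q_M = 0, so q_M(q_G) = (352 - 3q_G)/6.
The leader anticipates this reaction. Substituting into P = 411 - 3Q gives P = 235 - (3/2)q_G, so π_G = (235 - (3/2)q_G)q_G - 59q_G.
Leader FOC: 176 - 3q_G = 0, so q_G = 176/3.
Then q_M = (352 - 3·(176/3))/6 = 88/3.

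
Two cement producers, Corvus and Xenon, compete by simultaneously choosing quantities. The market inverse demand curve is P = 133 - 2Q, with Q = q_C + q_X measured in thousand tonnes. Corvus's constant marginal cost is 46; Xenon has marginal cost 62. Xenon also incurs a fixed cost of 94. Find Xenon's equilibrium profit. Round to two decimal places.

74.06

Corvus's profit: π_C = (133 - 2Q)q_C - (46q_C). Setting ∂π_C/∂q_C = 0: 87 - 4q_C - 2(q_X) = 0.
Xenon's first-order condition: 71 - 4q_X - 2(q_C) = 0.
So q_C = (87 - 2q_X)/4 and q_X = (71 - 2q_C)/4.
Substituting one into the other gives q_C = 103/6 and q_X = 55/6.
Price P = 133 - 2·(79/3) = 241/3.
Xenon's profit: (241/3 - 62)·(55/6) - 94 = 1333/18.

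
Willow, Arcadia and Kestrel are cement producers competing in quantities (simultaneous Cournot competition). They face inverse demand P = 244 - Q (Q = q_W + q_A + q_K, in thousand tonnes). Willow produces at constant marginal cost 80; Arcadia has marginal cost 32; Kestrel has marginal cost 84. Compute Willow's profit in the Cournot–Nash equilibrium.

900

Willow's profit: π_W = (244 - Q)q_W - (80q_W). Setting ∂π_W/∂q_W = 0: 164 - 2q_W - (q_A + q_K) = 0.
Arcadia's profit: π_A = (244 - Q)q_A - (32q_A). Setting ∂π_A/∂q_A = 0: 212 - 2q_A - (q_W + q_K) = 0.
Kestrel's first-order condition: 160 - 2q_K - (q_W + q_A) = 0.
Summing all 3 equations gives 536 − 4Q = 0, hence Q = 134.
Back-substituting: q_W = (164 − 134) = 30, q_A = (212 − 134) = 78, q_K = (160 − 134) = 26.
Price P = 244 - 134 = 110.
Willow's profit: (110 - 80)·30 = 900.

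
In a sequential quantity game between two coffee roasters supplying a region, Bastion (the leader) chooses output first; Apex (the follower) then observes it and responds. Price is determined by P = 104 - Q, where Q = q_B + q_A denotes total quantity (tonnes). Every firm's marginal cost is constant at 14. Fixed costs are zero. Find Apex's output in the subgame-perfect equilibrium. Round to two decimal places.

22.50

Solve by backward induction. Given q_B, the follower Apex maximises π_A = (104 - q_B - q_A)q_A - 14q_A.
Follower FOC: 90 - q_B - 2q_A = 0, so q_A(q_B) = (90 - q_B)/2.
Bastion substitutes q_A(q_B) into its own profit: π_B = q_B(104 - q_B - (90 - q_B)/2) - 14q_B = (59 - (1/2)q_B)q_B - 14q_B.
The leader's first-order condition 45 - q_B = 0 yields q_B = 45.
Then q_A = (90 - 45)/2 = 45/2.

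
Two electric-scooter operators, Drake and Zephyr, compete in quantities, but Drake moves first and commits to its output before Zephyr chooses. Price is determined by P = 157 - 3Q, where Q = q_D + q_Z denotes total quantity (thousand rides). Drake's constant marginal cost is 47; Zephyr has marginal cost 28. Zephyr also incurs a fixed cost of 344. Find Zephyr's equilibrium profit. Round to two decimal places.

The follower Zephyr best-responds to any q_D: π_Z = (157 - 3Q)q_Z - 28q_Z.
Setting the follower's marginal profit to zero, 129 - 3q_D - 6q_Z = 0, i.e. q_Z = (129 - 3q_D)/6.
The leader anticipates this reaction. Substituting into P = 157 - 3Q gives P = 185/2 - (3/2)q_D, so π_D = (185/2 - (3/2)q_D)q_D - 47q_D.
The leader's first-order condition 91/2 - 3q_D = 0 yields q_D = 91/6.
Then q_Z = (129 - 3·(91/6))/6 = 167/12.
Price P = 157 - 3·(349/12) = 279/4.
Zephyr's profit: (279/4 - 28)·(167/12) - 344 = 237.0208.

237.02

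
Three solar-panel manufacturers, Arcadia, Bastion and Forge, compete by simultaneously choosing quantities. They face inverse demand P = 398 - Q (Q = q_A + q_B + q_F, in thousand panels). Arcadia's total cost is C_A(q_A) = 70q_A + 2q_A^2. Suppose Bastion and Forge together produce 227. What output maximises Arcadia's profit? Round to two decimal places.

With rivals' combined output fixed at 227, Arcadia's profit is π_A = (398 - 227 - q_A)q_A - (70q_A + 2q_A²) = (171 - q_A)q_A - (70q_A + 2q_A²).
∂π_A/∂q_A = 101 - 6q_A = 0, so q_A = 101/6.

16.83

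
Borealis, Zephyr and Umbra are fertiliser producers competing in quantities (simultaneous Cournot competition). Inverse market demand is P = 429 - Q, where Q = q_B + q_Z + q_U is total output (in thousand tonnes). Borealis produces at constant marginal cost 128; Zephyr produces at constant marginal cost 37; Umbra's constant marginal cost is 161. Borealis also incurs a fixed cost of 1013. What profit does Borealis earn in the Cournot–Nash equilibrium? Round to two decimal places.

2677.56

Borealis's profit: π_B = (429 - Q)q_B - (128q_B). Setting ∂π_B/∂q_B = 0: 301 - 2q_B - (q_Z + q_U) = 0.
Zephyr's profit: π_Z = (429 - Q)q_Z - (37q_Z). Setting ∂π_Z/∂q_Z = 0: 392 - 2q_Z - (q_B + q_U) = 0.
Umbra's first-order condition: 268 - 2q_U - (q_B + q_Z) = 0.
Adding the 3 first-order conditions: 961 − 4Q = 0, so Q = 961/4.
Back-substituting: q_B = (301 − 961/4) = 243/4, q_Z = (392 − 961/4) = 607/4, q_U = (268 − 961/4) = 111/4.
Price P = 429 - 961/4 = 755/4.
Borealis's profit: (755/4 - 128)·(243/4) - 1013 = 2677.5625.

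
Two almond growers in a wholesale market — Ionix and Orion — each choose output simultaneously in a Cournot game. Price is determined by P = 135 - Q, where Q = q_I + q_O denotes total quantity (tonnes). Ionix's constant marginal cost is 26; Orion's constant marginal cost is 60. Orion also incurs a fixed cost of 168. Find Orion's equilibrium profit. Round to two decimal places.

Ionix's profit: π_I = (135 - Q)q_I - (26q_I). Setting ∂π_I/∂q_I = 0: 109 - 2q_I - (q_O) = 0.
Orion's first-order condition: 75 - 2q_O - (q_I) = 0.
So q_I = (109 - q_O)/2 and q_O = (75 - q_I)/2.
Solving the pair: q_I = 143/3, q_O = 41/3.
Price P = 135 - 184/3 = 221/3.
Orion's profit: (221/3 - 60)·(41/3) - 168 = 169/9.

18.78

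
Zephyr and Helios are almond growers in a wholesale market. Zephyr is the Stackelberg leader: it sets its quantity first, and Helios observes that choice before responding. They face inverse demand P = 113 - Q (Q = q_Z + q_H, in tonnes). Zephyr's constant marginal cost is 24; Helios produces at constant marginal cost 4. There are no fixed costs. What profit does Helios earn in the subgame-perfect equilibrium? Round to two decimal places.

1387.56

Solve by backward induction. Given q_Z, the follower Helios maximises π_H = (113 - q_Z - q_H)q_H - 4q_H.
Follower FOC: 109 - q_Z - 2q_H = 0, so q_H(q_Z) = (109 - q_Z)/2.
The leader anticipates this reaction. Substituting into P = 113 - Q gives P = 117/2 - (1/2)q_Z, so π_Z = (117/2 - (1/2)q_Z)q_Z - 24q_Z.
Maximising: ∂π_Z/∂q_Z = 69/2 - q_Z = 0, giving q_Z = 69/2.
Then q_H = (109 - 69/2)/2 = 149/4.
Price P = 113 - 287/4 = 165/4.
Helios's profit: (165/4 - 4)·(149/4) = 1387.5625.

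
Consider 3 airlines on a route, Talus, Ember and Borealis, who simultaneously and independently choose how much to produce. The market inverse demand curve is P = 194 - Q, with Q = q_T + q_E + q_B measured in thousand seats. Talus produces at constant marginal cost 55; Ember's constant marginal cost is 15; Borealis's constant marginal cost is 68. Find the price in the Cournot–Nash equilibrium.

83

Talus's profit: π_T = (194 - Q)q_T - (55q_T). Setting ∂π_T/∂q_T = 0: 139 - 2q_T - (q_E + q_B) = 0.
Ember's first-order condition: 179 - 2q_E - (q_T + q_B) = 0.
Borealis's profit: π_B = (194 - Q)q_B - (68q_B). Setting ∂π_B/∂q_B = 0: 126 - 2q_B - (q_T + q_E) = 0.
Adding the 3 conditions: 444 − 2Q − 2Q = 0, i.e. Q = 111.
Back-substituting: q_T = (139 − 111) = 28, q_E = (179 − 111) = 68, q_B = (126 − 111) = 15.
Total output Q = 111, so price P = 194 - 111 = 83.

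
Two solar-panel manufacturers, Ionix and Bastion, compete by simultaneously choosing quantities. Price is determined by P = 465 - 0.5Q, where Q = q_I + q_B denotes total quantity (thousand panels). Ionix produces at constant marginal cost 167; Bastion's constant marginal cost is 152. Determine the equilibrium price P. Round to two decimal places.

Ionix's profit: π_I = (465 - 0.5Q)q_I - (167q_I). Setting ∂π_I/∂q_I = 0: 298 - q_I - (1/2)(q_B) = 0.
Bastion's first-order condition: 313 - q_B - (1/2)(q_I) = 0.
Best responses: q_I = (298 - (1/2)q_B), q_B = (313 - (1/2)q_I).
Solving the pair: q_I = 566/3, q_B = 656/3.
Total output Q = 1222/3, so price P = 465 - (1/2)·(1222/3) = 784/3.

261.33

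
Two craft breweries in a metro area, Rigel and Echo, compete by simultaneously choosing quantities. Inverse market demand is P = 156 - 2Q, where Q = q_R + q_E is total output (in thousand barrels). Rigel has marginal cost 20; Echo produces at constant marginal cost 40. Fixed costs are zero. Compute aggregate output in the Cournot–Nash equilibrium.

Rigel's profit: π_R = (156 - 2Q)q_R - (20q_R). Setting ∂π_R/∂q_R = 0: 136 - 4q_R - 2(q_E) = 0.
Echo's first-order condition: 116 - 4q_E - 2(q_R) = 0.
Best responses: q_R = (136 - 2q_E)/4, q_E = (116 - 2q_R)/4.
Substituting one into the other gives q_R = 26 and q_E = 16.
Total output Q = 26 + 16 = 42.

42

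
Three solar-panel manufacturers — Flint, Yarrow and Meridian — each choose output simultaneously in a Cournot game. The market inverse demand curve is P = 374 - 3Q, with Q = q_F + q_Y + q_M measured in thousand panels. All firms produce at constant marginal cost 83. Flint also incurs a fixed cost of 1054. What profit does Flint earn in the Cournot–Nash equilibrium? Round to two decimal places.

710.19

Each firm earns π_i = (374 - 3Q)q_i - 83q_i.
First-order condition (treating rivals' output as given): 291 - 6q_i - 3·Σ_{j≠i} q_j = 0.
By symmetry each firm produces the same amount; substituting Σ_{j≠i} q_j = 2q_i yields q_i = 291/12 = 97/4.
Price P = 374 - 3·(291/4) = 623/4.
Flint's profit: (623/4 - 83)·(97/4) - 1054 = 710.1875.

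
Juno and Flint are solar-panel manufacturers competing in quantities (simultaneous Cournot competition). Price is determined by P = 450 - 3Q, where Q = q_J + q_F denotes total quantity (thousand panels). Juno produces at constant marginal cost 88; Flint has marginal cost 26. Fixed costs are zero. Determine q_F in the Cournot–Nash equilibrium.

Juno's profit: π_J = (450 - 3Q)q_J - (88q_J). Setting ∂π_J/∂q_J = 0: 362 - 6q_J - 3(q_F) = 0.
Flint's first-order condition: 424 - 6q_F - 3(q_J) = 0.
Best responses: q_J = (362 - 3q_F)/6, q_F = (424 - 3q_J)/6.
Substituting one into the other gives q_J = 100/3 and q_F = 54.

54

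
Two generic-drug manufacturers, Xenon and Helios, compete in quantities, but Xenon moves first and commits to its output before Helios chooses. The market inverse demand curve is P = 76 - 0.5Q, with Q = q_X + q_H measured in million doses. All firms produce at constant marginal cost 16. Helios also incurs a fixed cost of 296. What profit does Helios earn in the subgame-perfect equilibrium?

154

Solve by backward induction. Given q_X, the follower Helios maximises π_H = (76 - (1/2)q_X - (1/2)q_H)q_H - 16q_H.
∂π_H/∂q_H = 60 - (1/2)q_X - q_H = 0 gives the reaction function q_H = (60 - (1/2)q_X).
Xenon substitutes q_H(q_X) into its own profit: π_X = q_X(76 - (1/2)q_X - (60 - (1/2)q_X)/2) - 16q_X = (46 - (1/4)q_X)q_X - 16q_X.
Maximising: ∂π_X/∂q_X = 30 - (1/2)q_X = 0, giving q_X = 60.
Then q_H = (60 - (1/2)·60) = 30.
Price P = 76 - (1/2)·90 = 31.
Helios's profit: (31 - 16)·30 - 296 = 154.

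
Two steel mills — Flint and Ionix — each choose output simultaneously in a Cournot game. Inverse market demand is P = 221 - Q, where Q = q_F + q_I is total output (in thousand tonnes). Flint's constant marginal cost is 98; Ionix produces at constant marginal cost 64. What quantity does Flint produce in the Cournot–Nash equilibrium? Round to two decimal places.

29.67

Flint's profit: π_F = (221 - Q)q_F - (98q_F). Setting ∂π_F/∂q_F = 0: 123 - 2q_F - (q_I) = 0.
Ionix's first-order condition: 157 - 2q_I - (q_F) = 0.
So q_F = (123 - q_I)/2 and q_I = (157 - q_F)/2.
Substituting one into the other gives q_F = 89/3 and q_I = 191/3.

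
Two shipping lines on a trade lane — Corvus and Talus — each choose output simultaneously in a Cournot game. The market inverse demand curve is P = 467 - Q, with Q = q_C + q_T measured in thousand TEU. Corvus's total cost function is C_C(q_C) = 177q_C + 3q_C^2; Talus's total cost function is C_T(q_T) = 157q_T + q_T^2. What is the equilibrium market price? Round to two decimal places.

Corvus's profit: π_C = (467 - Q)q_C - (177q_C + 3q_C²). Setting ∂π_C/∂q_C = 0: 290 - 8q_C - (q_T) = 0.
Talus's first-order condition: 310 - 4q_T - (q_C) = 0.
Rearranging gives the reaction functions q_C = (290 - q_T)/8 and q_T = (310 - q_C)/4.
Solving the pair: q_C = 850/31, q_T = 70.6452.
Total output Q = 98.0645, so price P = 467 - 98.0645 = 368.9355.

368.94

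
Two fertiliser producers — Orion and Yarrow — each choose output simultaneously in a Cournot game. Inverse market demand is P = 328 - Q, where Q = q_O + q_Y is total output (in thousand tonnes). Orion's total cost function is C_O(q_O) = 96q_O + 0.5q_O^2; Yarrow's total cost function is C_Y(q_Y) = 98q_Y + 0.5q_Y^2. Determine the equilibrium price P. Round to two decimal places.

Orion's profit: π_O = (328 - Q)q_O - (96q_O + (1/2)q_O²). Setting ∂π_O/∂q_O = 0: 232 - 3q_O - (q_Y) = 0.
Yarrow's first-order condition: 230 - 3q_Y - (q_O) = 0.
So q_O = (232 - q_Y)/3 and q_Y = (230 - q_O)/3.
Substituting one into the other gives q_O = 233/4 and q_Y = 229/4.
Total output Q = 231/2, so price P = 328 - 231/2 = 425/2.

212.50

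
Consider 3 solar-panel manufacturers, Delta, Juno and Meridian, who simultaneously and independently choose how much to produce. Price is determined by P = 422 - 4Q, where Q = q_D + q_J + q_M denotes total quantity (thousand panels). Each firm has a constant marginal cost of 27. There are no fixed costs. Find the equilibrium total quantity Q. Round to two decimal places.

74.06

A representative firm's profit is π_i = q_i(422 - 4Q) - 27q_i.
Setting ∂π_i/∂q_i = 0 with rivals' quantities fixed: 395 - 8q_i - 4·Σ_{j≠i} q_j = 0.
With identical firms every q_j equals q_i, so Σ_{j≠i} q_j = 2q_i and 395 = 16q_i, giving q_i = 395/16.
Total output Q = 395/16 + 395/16 + 395/16 = 1185/16.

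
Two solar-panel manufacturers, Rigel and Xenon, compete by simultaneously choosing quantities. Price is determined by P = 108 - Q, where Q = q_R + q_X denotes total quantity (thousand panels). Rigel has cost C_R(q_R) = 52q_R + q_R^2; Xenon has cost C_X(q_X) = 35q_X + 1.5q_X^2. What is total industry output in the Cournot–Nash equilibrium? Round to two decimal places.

Rigel's profit: π_R = (108 - Q)q_R - (52q_R + q_R²). Setting ∂π_R/∂q_R = 0: 56 - 4q_R - (q_X) = 0.
Xenon's first-order condition: 73 - 5q_X - (q_R) = 0.
Best responses: q_R = (56 - q_X)/4, q_X = (73 - q_R)/5.
Solving the pair: q_R = 207/19, q_X = 236/19.
Total output Q = 207/19 + 236/19 = 443/19.

23.32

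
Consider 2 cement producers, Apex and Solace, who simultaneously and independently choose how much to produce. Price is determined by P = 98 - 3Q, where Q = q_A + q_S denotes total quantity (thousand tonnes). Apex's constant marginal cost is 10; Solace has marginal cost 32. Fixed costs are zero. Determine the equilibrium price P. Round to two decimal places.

46.67

Apex's profit: π_A = (98 - 3Q)q_A - (10q_A). Setting ∂π_A/∂q_A = 0: 88 - 6q_A - 3(q_S) = 0.
Solace's first-order condition: 66 - 6q_S - 3(q_A) = 0.
So q_A = (88 - 3q_S)/6 and q_S = (66 - 3q_A)/6.
Substituting one into the other gives q_A = 110/9 and q_S = 44/9.
Total output Q = 154/9, so price P = 98 - 3·(154/9) = 140/3.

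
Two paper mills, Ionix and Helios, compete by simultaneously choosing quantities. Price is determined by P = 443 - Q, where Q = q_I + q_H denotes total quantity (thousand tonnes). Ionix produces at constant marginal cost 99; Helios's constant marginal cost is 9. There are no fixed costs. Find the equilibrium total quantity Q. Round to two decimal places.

Ionix's profit: π_I = (443 - Q)q_I - (99q_I). Setting ∂π_I/∂q_I = 0: 344 - 2q_I - (q_H) = 0.
Helios's profit: π_H = (443 - Q)q_H - (9q_H). Setting ∂π_H/∂q_H = 0: 434 - 2q_H - (q_I) = 0.
Best responses: q_I = (344 - q_H)/2, q_H = (434 - q_I)/2.
Solving the pair: q_I = 254/3, q_H = 524/3.
Total output Q = 254/3 + 524/3 = 778/3.

259.33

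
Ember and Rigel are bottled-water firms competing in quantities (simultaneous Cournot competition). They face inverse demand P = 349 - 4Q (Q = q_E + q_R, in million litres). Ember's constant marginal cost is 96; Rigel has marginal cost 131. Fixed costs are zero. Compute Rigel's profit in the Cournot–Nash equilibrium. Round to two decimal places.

Ember's profit: π_E = (349 - 4Q)q_E - (96q_E). Setting ∂π_E/∂q_E = 0: 253 - 8q_E - 4(q_R) = 0.
Rigel's profit: π_R = (349 - 4Q)q_R - (131q_R). Setting ∂π_R/∂q_R = 0: 218 - 8q_R - 4(q_E) = 0.
Best responses: q_E = (253 - 4q_R)/8, q_R = (218 - 4q_E)/8.
Substituting one into the other gives q_E = 24 and q_R = 61/4.
Price P = 349 - 4·(157/4) = 192.
Rigel's profit: (192 - 131)·(61/4) = 930.2500.

930.25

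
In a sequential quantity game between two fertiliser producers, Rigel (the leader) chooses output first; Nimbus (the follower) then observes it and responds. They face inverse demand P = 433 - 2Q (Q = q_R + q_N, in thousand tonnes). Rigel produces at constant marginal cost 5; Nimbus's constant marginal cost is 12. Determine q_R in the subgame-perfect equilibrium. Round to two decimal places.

108.75

The follower Nimbus best-responds to any q_R: π_N = (433 - 2Q)q_N - 12q_N.
Setting the follower's marginal profit to zero, 421 - 2q_R - 4q_N = 0, i.e. q_N = (421 - 2q_R)/4.
Rigel substitutes q_N(q_R) into its own profit: π_R = q_R(433 - 2q_R - (421 - 2q_R)/2) - 5q_R = (445/2 - q_R)q_R - 5q_R.
Maximising: ∂π_R/∂q_R = 435/2 - 2q_R = 0, giving q_R = 435/4.
Then q_N = (421 - 2·(435/4))/4 = 407/8.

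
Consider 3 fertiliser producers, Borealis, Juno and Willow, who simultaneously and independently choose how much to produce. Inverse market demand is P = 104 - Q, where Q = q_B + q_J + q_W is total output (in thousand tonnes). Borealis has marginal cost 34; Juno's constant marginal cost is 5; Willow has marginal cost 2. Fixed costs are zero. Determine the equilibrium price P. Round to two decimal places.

36.25

Borealis's profit: π_B = (104 - Q)q_B - (34q_B). Setting ∂π_B/∂q_B = 0: 70 - 2q_B - (q_J + q_W) = 0.
Juno's first-order condition: 99 - 2q_J - (q_B + q_W) = 0.
Willow's profit: π_W = (104 - Q)q_W - (2q_W). Setting ∂π_W/∂q_W = 0: 102 - 2q_W - (q_B + q_J) = 0.
Adding the 3 first-order conditions: 271 − 4Q = 0, so Q = 271/4.
Back-substituting: q_B = (70 − 271/4) = 9/4, q_J = (99 − 271/4) = 125/4, q_W = (102 − 271/4) = 137/4.
Total output Q = 271/4, so price P = 104 - 271/4 = 145/4.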